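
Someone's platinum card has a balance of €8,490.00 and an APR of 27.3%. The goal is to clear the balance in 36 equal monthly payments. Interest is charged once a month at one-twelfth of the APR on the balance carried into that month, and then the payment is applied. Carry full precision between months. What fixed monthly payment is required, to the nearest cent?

Monthly rate r = 27.3%/12 = 2.275% = 0.02275.
Level-payment amortization: P = B₀·r / (1 − (1+r)^(−n)) = 8490.00·0.02275 / (1 − 1.02275^(−36)).
Denominator 1 − (1+r)^(−36) = 0.555063099.
P = 193.148 / 0.555063099 ≈ 347.97.

€347.97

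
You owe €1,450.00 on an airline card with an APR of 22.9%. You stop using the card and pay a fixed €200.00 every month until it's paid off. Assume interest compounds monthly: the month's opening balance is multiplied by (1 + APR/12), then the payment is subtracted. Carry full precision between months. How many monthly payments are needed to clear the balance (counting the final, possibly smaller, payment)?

8 payments

Monthly rate r = 22.9%/12 = 1.90833% = 0.0190833.
Recurrence: B ← B·(1+r) − €200.00.
Month 1: interest €27.67; balance after payment €1,277.67.
Month 2: interest €24.38; balance after payment €1,102.05.
Closed form: n = −ln(1 − rB₀/P)/ln(1+r) = −ln(0.86165)/ln(1.01908) ≈ 7.877, so the balance reaches zero during payment 8.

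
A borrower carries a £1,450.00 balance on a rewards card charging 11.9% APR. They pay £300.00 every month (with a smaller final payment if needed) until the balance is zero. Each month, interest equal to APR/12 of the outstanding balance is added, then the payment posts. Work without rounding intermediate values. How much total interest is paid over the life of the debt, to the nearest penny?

£43.29

Monthly rate r = 11.9%/12 = 0.991667% = 0.00991667.
Payoff takes n = ⌈−ln(1 − rB₀/P)/ln(1+r)⌉ = ⌈4.978⌉ = 5 payments; the last is £293.29.
Total paid = 4·£300.00 + £293.29 = £1,493.29.
Total interest = total paid − principal = £1,493.29 − £1,450.00 = £43.29.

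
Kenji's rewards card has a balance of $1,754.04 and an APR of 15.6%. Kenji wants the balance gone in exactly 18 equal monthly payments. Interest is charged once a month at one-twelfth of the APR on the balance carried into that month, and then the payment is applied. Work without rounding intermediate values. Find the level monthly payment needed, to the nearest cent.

Monthly rate r = 15.6%/12 = 1.3% = 0.013.
Level-payment amortization: P = B₀·r / (1 − (1+r)^(−n)) = 1754.04·0.013 / (1 − 1.013^(−18)).
Denominator 1 − (1+r)^(−18) = 0.207443954.
P = 22.8025 / 0.207443954 ≈ 109.92.

$109.92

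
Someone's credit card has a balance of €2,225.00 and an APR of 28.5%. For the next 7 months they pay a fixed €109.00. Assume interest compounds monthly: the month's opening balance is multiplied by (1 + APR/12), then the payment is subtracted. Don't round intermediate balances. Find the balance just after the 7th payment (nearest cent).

Monthly rate r = 28.5%/12 = 2.375% = 0.02375.
Each month: B ← B·(1+r) − €109.00.
Month 1: interest €52.84; balance after payment €2,168.84.
Month 2: interest €51.51; balance after payment €2,111.35.
Month 3: interest €50.14; balance after payment €2,052.50.
Month 4: interest €48.75; balance after payment €1,992.25.
Month 5: interest €47.32; balance after payment €1,930.56.
Month 6: interest €45.85; balance after payment €1,867.41.
Month 7: interest €44.35; balance after payment €1,802.76.

€1,802.76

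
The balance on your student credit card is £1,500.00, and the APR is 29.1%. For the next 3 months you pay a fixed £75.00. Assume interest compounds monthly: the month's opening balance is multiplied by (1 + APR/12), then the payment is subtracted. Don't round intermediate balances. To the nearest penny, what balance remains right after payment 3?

£1,381.29

Monthly rate r = 29.1%/12 = 2.425% = 0.02425.
Each month: B ← B·(1+r) − £75.00.
Month 1: interest £36.38; balance after payment £1,461.38.
Month 2: interest £35.44; balance after payment £1,421.81.
Month 3: interest £34.48; balance after payment £1,381.29.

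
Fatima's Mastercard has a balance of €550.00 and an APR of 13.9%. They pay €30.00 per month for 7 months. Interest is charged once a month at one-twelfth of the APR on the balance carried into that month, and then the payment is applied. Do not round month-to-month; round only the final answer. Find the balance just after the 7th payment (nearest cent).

€378.74

Monthly rate r = 13.9%/12 = 1.15833% = 0.0115833.
Each month: B ← B·(1+r) − €30.00.
Month 1: interest €6.37; balance after payment €526.37.
Month 2: interest €6.10; balance after payment €502.47.
Month 3: interest €5.82; balance after payment €478.29.
Month 4: interest €5.54; balance after payment €453.83.
Month 5: interest €5.26; balance after payment €429.09.
Month 6: interest €4.97; balance after payment €404.06.
Month 7: interest €4.68; balance after payment €378.74.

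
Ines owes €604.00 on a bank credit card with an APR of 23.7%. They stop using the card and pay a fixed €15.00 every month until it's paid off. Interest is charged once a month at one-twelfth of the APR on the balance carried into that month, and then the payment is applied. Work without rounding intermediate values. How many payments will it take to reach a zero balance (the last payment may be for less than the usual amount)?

82 payments

Monthly rate r = 23.7%/12 = 1.975% = 0.01975.
Recurrence: B ← B·(1+r) − €15.00.
Month 1: interest €11.93; balance after payment €600.93.
Month 2: interest €11.87; balance after payment €597.80.
Closed form: n = −ln(1 − rB₀/P)/ln(1+r) = −ln(0.20473)/ln(1.01975) ≈ 81.097, so the balance reaches zero during payment 82.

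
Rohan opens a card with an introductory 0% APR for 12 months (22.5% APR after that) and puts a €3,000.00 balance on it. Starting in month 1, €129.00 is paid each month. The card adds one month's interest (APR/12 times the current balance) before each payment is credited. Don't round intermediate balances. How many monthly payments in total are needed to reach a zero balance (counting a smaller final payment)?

Promo months 1–12 at r₀ = 0%/12 = 0; months 13+ at r₁ = 22.5%/12 = 0.01875.
After month 12 (no interest yet): B = €3,000.00 − 12·€129.00 = €1,452.00.
Then at r₁ with €129.00/mo: n₂ = −ln(1 − r₁·B/P)/ln(1+r₁) ≈ 12.76 → 13 more payments.

25 payments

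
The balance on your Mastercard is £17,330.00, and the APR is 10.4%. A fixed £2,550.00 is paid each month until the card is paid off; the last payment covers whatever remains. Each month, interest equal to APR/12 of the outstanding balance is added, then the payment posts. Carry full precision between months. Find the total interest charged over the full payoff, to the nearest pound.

Monthly rate r = 10.4%/12 = 0.866667% = 0.00866667.
Payoff takes n = ⌈−ln(1 − rB₀/P)/ln(1+r)⌉ = ⌈7.035⌉ = 8 payments; the last is £88.99.
Total paid = 7·£2,550.00 + £88.99 = £17,938.99.
Total interest = total paid − principal = £17,938.99 − £17,330.00 = £608.99.

£609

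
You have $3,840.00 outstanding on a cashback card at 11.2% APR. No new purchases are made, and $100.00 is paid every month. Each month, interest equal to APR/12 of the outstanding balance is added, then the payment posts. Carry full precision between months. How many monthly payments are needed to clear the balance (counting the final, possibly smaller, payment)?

48 payments

Monthly rate r = 11.2%/12 = 0.933333% = 0.00933333.
Recurrence: B ← B·(1+r) − $100.00.
Month 1: interest $35.84; balance after payment $3,775.84.
Month 2: interest $35.24; balance after payment $3,711.08.
Closed form: n = −ln(1 − rB₀/P)/ln(1+r) = −ln(0.6416)/ln(1.00933) ≈ 47.771, so the balance reaches zero during payment 48.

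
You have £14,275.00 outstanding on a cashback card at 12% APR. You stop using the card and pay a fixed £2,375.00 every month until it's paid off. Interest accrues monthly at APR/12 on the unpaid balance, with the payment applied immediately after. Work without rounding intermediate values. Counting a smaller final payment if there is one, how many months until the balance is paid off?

7 months

Monthly rate r = 12%/12 = 1% = 0.01.
Recurrence: B ← B·(1+r) − £2,375.00.
Month 1: interest £142.75; balance after payment £12,042.75.
Month 2: interest £120.43; balance after payment £9,788.18.
Closed form: n = −ln(1 − rB₀/P)/ln(1+r) = −ln(0.93989)/ln(1.01) ≈ 6.230, so the balance reaches zero during payment 7.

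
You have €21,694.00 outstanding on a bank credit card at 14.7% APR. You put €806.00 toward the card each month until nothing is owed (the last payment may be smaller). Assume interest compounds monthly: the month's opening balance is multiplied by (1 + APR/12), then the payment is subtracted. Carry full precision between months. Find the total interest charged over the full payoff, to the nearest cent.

€4,789.45

Monthly rate r = 14.7%/12 = 1.225% = 0.01225.
Payoff takes n = ⌈−ln(1 − rB₀/P)/ln(1+r)⌉ = ⌈32.857⌉ = 33 payments; the last is €691.45.
Total paid = 32·€806.00 + €691.45 = €26,483.45.
Total interest = total paid − principal = €26,483.45 − €21,694.00 = €4,789.45.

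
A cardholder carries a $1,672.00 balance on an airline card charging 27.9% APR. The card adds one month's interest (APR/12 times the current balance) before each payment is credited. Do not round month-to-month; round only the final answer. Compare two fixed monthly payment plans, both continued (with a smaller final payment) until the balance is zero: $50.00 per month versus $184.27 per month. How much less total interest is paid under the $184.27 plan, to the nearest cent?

Monthly rate r = 27.9%/12 = 2.325% = 0.02325.
At $50.00/mo: n = ⌈−ln(1 − rB₀/P)/ln(1+r)⌉ = 66 payments (last $19.26); total interest = total paid − $1,672.00 = $1,597.26.
At $184.27/mo: 11 payments (last $57.40); total interest $228.10.
Interest saved = $1,597.26 − $228.10 = $1,369.16.

$1,369.16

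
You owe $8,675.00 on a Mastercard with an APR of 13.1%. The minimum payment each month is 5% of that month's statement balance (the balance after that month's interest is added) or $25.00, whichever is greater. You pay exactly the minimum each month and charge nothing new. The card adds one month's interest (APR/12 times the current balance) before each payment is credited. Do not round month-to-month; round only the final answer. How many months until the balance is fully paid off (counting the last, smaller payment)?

94 months

Monthly rate r = 13.1%/12 = 1.09167% = 0.0109167.
While 5% of the post-interest balance exceeds $25.00, each month B ← (B·(1+r))·(1 − 0.05), i.e. B shrinks by the factor (1+r)·0.95 = 0.96037.
This holds for months 1–71. Entering month 72 the balance is $491.40; 5% of the post-interest balance is now below $25.00, so the flat $25.00 minimum applies from here.
From month 72 a fixed $25.00 at rate r clears $491.40 in 23 more payments. Total: 71 + 23 = 94 months.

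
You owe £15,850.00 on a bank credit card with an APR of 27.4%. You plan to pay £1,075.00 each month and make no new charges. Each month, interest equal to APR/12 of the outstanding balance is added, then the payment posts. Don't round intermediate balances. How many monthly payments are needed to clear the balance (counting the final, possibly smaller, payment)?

Monthly rate r = 27.4%/12 = 2.28333% = 0.0228333.
Recurrence: B ← B·(1+r) − £1,075.00.
Month 1: interest £361.91; balance after payment £15,136.91.
Month 2: interest £345.63; balance after payment £14,407.53.
Closed form: n = −ln(1 − rB₀/P)/ln(1+r) = −ln(0.66334)/ln(1.02283) ≈ 18.181, so the balance reaches zero during payment 19.

19 months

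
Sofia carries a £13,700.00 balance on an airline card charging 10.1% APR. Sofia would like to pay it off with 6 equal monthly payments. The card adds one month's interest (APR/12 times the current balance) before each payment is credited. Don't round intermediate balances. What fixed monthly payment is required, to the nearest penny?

Monthly rate r = 10.1%/12 = 0.841667% = 0.00841667.
Level-payment amortization: P = B₀·r / (1 − (1+r)^(−n)) = 13700.00·0.00841667 / (1 − 1.00842^(−6)).
Denominator 1 − (1+r)^(−6) = 0.0490451217.
P = 115.308 / 0.0490451217 ≈ 2351.07.

£2,351.07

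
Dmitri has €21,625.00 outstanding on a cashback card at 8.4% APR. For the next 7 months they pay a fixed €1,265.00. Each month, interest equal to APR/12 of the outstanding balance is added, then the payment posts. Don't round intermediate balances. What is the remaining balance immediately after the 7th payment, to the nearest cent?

Monthly rate r = 8.4%/12 = 0.7% = 0.007.
Each month: B ← B·(1+r) − €1,265.00.
Month 1: interest €151.38; balance after payment €20,511.38.
Month 2: interest €143.58; balance after payment €19,389.95.
Month 3: interest €135.73; balance after payment €18,260.68.
Month 4: interest €127.82; balance after payment €17,123.51.
Month 5: interest €119.86; balance after payment €15,978.37.
Month 6: interest €111.85; balance after payment €14,825.22.
Month 7: interest €103.78; balance after payment €13,664.00.

€13,664.00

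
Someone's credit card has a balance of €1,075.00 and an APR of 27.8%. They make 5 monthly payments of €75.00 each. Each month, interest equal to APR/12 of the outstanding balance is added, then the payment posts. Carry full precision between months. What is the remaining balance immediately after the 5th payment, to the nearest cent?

€812.64

Monthly rate r = 27.8%/12 = 2.31667% = 0.0231667.
Each month: B ← B·(1+r) − €75.00.
Month 1: interest €24.90; balance after payment €1,024.90.
Month 2: interest €23.74; balance after payment €973.65.
Month 3: interest €22.56; balance after payment €921.20.
Month 4: interest €21.34; balance after payment €867.55.
Month 5: interest €20.10; balance after payment €812.64.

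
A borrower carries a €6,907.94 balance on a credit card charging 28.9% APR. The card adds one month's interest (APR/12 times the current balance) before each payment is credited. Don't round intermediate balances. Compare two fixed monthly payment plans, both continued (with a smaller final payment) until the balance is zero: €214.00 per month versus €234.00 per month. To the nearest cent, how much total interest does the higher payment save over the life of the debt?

Monthly rate r = 28.9%/12 = 2.40833% = 0.0240833.
At €214.00/mo: n = ⌈−ln(1 − rB₀/P)/ln(1+r)⌉ = 64 payments (last €28.76); total interest = total paid − €6,907.94 = €6,602.82.
At €234.00/mo: 53 payments (last €36.97); total interest €5,297.03.
Interest saved = €6,602.82 − €5,297.03 = €1,305.79.

€1,305.79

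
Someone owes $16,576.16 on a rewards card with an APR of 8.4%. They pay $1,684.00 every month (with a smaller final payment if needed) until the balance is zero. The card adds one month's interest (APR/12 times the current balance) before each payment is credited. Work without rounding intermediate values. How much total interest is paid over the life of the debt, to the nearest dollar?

$660

Monthly rate r = 8.4%/12 = 0.7% = 0.007.
Payoff takes n = ⌈−ln(1 − rB₀/P)/ln(1+r)⌉ = ⌈10.235⌉ = 11 payments; the last is $396.00.
Total paid = 10·$1,684.00 + $396.00 = $17,236.00.
Total interest = total paid − principal = $17,236.00 − $16,576.16 = $659.84.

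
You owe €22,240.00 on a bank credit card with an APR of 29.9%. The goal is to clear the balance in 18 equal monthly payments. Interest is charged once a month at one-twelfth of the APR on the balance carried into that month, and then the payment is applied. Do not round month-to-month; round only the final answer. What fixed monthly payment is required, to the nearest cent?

Monthly rate r = 29.9%/12 = 2.49167% = 0.0249167.
Level-payment amortization: P = B₀·r / (1 − (1+r)^(−n)) = 22240.00·0.0249167 / (1 − 1.02492^(−18)).
Denominator 1 − (1+r)^(−18) = 0.357895074.
P = 554.147 / 0.357895074 ≈ 1548.35.

€1,548.35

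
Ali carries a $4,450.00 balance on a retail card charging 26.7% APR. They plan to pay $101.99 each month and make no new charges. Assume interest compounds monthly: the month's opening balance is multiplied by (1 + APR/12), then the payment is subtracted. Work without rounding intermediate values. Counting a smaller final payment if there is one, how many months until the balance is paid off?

161 payments

Monthly rate r = 26.7%/12 = 2.225% = 0.02225.
Recurrence: B ← B·(1+r) − $101.99.
Month 1: interest $99.01; balance after payment $4,447.02.
Month 2: interest $98.95; balance after payment $4,443.98.
Closed form: n = −ln(1 − rB₀/P)/ln(1+r) = −ln(0.029194)/ln(1.02225) ≈ 160.582, so the balance reaches zero during payment 161.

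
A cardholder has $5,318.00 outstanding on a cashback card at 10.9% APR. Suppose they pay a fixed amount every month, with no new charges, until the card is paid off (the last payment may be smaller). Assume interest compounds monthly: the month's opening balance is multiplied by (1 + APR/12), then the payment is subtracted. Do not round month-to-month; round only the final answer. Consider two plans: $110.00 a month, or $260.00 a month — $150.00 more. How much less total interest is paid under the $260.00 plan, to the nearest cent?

$1,124.67

Monthly rate r = 10.9%/12 = 0.908333% = 0.00908333.
At $110.00/mo: n = ⌈−ln(1 − rB₀/P)/ln(1+r)⌉ = 64 payments (last $104.81); total interest = total paid − $5,318.00 = $1,716.81.
At $260.00/mo: 23 payments (last $190.14); total interest $592.14.
Interest saved = $1,716.81 − $592.14 = $1,124.67.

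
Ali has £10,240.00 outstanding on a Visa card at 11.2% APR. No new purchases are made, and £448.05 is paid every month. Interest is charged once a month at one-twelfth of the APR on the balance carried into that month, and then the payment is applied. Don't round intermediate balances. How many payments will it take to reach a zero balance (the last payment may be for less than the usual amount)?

26 months

Monthly rate r = 11.2%/12 = 0.933333% = 0.00933333.
Recurrence: B ← B·(1+r) − £448.05.
Month 1: interest £95.57; balance after payment £9,887.52.
Month 2: interest £92.28; balance after payment £9,531.76.
Closed form: n = −ln(1 − rB₀/P)/ln(1+r) = −ln(0.78669)/ln(1.00933) ≈ 25.826, so the balance reaches zero during payment 26.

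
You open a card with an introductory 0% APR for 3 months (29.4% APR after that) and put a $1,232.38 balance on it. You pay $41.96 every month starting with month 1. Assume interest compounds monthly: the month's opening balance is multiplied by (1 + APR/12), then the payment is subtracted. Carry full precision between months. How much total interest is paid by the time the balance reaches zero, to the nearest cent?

Promo months 1–3 at r₀ = 0%/12 = 0; months 4+ at r₁ = 29.4%/12 = 0.0245.
After month 3 (no interest yet): B = $1,232.38 − 3·$41.96 = $1,106.50.
Then at r₁ with $41.96/mo: n₂ = −ln(1 − r₁·B/P)/ln(1+r₁) ≈ 42.91 → 43 more payments.
Total paid = 45·$41.96 + $38.30 = $1,926.50; interest = $1,926.50 − $1,232.38 = $694.12.

$694.12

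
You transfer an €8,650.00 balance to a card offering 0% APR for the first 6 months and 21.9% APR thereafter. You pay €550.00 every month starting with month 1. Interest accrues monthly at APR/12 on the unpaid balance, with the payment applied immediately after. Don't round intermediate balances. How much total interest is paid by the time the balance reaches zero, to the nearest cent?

Promo months 1–6 at r₀ = 0%/12 = 0; months 7+ at r₁ = 21.9%/12 = 0.01825.
After month 6 (no interest yet): B = €8,650.00 − 6·€550.00 = €5,350.00.
Then at r₁ with €550.00/mo: n₂ = −ln(1 − r₁·B/P)/ln(1+r₁) ≈ 10.81 → 11 more payments.
Total paid = 16·€550.00 + €444.16 = €9,244.16; interest = €9,244.16 − €8,650.00 = €594.16.

€594.16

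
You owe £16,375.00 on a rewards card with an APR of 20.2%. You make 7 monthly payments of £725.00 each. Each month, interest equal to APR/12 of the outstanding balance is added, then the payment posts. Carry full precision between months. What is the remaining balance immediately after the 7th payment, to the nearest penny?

£13,066.14

Monthly rate r = 20.2%/12 = 1.68333% = 0.0168333.
Each month: B ← B·(1+r) − £725.00.
Month 1: interest £275.65; balance after payment £15,925.65.
Month 2: interest £268.08; balance after payment £15,468.73.
Month 3: interest £260.39; balance after payment £15,004.12.
Month 4: interest £252.57; balance after payment £14,531.69.
Month 5: interest £244.62; balance after payment £14,051.30.
Month 6: interest £236.53; balance after payment £13,562.83.
Month 7: interest £228.31; balance after payment £13,066.14.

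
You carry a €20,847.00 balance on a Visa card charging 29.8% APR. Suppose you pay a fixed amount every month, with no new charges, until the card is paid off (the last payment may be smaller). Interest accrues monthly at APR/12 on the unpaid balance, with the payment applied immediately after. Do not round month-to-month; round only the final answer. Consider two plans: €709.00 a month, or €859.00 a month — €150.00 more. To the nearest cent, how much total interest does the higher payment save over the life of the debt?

Monthly rate r = 29.8%/12 = 2.48333% = 0.0248333.
At €709.00/mo: n = ⌈−ln(1 − rB₀/P)/ln(1+r)⌉ = 54 payments (last €288.97); total interest = total paid − €20,847.00 = €17,018.97.
At €859.00/mo: 38 payments (last €541.69); total interest €11,477.69.
Interest saved = €17,018.97 − €11,477.69 = €5,541.28.

€5,541.28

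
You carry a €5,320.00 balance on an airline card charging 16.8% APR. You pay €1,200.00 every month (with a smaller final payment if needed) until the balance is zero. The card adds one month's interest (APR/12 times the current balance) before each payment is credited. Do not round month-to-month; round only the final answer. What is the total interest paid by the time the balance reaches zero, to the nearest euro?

€213

Monthly rate r = 16.8%/12 = 1.4% = 0.014.
Payoff takes n = ⌈−ln(1 − rB₀/P)/ln(1+r)⌉ = ⌈4.609⌉ = 5 payments; the last is €732.61.
Total paid = 4·€1,200.00 + €732.61 = €5,532.61.
Total interest = total paid − principal = €5,532.61 − €5,320.00 = €212.61.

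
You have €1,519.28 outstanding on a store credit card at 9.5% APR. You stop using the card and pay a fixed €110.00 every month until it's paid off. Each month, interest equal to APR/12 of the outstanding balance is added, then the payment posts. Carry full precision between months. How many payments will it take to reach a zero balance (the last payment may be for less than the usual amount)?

Monthly rate r = 9.5%/12 = 0.791667% = 0.00791667.
Recurrence: B ← B·(1+r) − €110.00.
Month 1: interest €12.03; balance after payment €1,421.31.
Month 2: interest €11.25; balance after payment €1,322.56.
Closed form: n = −ln(1 − rB₀/P)/ln(1+r) = −ln(0.89066)/ln(1.00792) ≈ 14.685, so the balance reaches zero during payment 15.

15 payments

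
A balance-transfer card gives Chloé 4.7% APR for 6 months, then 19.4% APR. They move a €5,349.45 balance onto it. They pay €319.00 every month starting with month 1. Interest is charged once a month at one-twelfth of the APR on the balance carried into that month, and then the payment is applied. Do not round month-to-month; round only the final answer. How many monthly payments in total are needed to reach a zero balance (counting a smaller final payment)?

Promo months 1–6 at r₀ = 4.7%/12 = 0.00391667; months 7+ at r₁ = 19.4%/12 = 0.0161667.
After month 6: iterate B ← B·(1+r₀) − €319.00 for 6 months → €3,543.56.
Then at r₁ with €319.00/mo: n₂ = −ln(1 − r₁·B/P)/ln(1+r₁) ≈ 12.34 → 13 more payments.

19 months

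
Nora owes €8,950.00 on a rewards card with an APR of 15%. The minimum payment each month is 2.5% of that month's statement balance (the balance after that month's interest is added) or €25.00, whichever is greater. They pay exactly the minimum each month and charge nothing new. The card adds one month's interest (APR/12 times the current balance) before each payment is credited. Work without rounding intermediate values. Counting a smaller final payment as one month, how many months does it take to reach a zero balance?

226 months

Monthly rate r = 15%/12 = 1.25% = 0.0125.
While 2.5% of the post-interest balance exceeds €25.00, each month B ← (B·(1+r))·(1 − 0.025), i.e. B shrinks by the factor (1+r)·0.975 = 0.98719.
This holds for months 1–171. Entering month 172 the balance is €986.65; 2.5% of the post-interest balance is now below €25.00, so the flat €25.00 minimum applies from here.
From month 172 a fixed €25.00 at rate r clears €986.65 in 55 more payments. Total: 171 + 55 = 226 months.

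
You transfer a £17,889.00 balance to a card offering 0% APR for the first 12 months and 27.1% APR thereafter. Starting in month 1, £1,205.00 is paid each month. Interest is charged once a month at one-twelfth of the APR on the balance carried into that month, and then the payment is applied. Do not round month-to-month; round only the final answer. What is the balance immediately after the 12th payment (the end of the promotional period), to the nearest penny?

£3,429.00

Promo months 1–12 at r₀ = 0%/12 = 0; months 13+ at r₁ = 27.1%/12 = 0.0225833.
After month 12 (no interest yet): B = £17,889.00 − 12·£1,205.00 = £3,429.00.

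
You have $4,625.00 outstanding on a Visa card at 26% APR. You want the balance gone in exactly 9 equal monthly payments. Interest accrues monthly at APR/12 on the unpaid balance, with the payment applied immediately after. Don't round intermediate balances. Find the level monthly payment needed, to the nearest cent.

$571.15

Monthly rate r = 26%/12 = 2.16667% = 0.0216667.
Level-payment amortization: P = B₀·r / (1 − (1+r)^(−n)) = 4625.00·0.0216667 / (1 − 1.02167^(−9)).
Denominator 1 − (1+r)^(−9) = 0.175450025.
P = 100.208 / 0.175450025 ≈ 571.15.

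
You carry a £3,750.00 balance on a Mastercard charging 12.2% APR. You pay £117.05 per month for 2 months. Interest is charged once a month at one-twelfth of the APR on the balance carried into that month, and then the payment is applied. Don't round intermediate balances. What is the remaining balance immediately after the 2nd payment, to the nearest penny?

£3,591.35

Monthly rate r = 12.2%/12 = 1.01667% = 0.0101667.
Each month: B ← B·(1+r) − £117.05.
Month 1: interest £38.12; balance after payment £3,671.07.
Month 2: interest £37.32; balance after payment £3,591.35.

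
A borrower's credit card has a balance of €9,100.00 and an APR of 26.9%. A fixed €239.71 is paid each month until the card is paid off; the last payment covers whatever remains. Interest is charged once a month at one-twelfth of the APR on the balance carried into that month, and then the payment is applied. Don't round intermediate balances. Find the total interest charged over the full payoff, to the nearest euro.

€11,485

Monthly rate r = 26.9%/12 = 2.24167% = 0.0224167.
Payoff takes n = ⌈−ln(1 − rB₀/P)/ln(1+r)⌉ = ⌈85.875⌉ = 86 payments; the last is €209.97.
Total paid = 85·€239.71 + €209.97 = €20,585.32.
Total interest = total paid − principal = €20,585.32 − €9,100.00 = €11,485.32.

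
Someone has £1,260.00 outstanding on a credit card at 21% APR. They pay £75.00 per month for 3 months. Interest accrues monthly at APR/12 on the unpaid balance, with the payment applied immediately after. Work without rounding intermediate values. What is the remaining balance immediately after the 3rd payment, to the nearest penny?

£1,098.35

Monthly rate r = 21%/12 = 1.75% = 0.0175.
Each month: B ← B·(1+r) − £75.00.
Month 1: interest £22.05; balance after payment £1,207.05.
Month 2: interest £21.12; balance after payment £1,153.17.
Month 3: interest £20.18; balance after payment £1,098.35.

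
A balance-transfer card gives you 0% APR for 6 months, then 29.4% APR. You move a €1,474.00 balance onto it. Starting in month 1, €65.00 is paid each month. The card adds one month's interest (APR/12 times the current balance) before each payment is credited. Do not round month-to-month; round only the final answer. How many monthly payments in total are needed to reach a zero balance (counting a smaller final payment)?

28 months

Promo months 1–6 at r₀ = 0%/12 = 0; months 7+ at r₁ = 29.4%/12 = 0.0245.
After month 6 (no interest yet): B = €1,474.00 − 6·€65.00 = €1,084.00.
Then at r₁ with €65.00/mo: n₂ = −ln(1 − r₁·B/P)/ln(1+r₁) ≈ 21.70 → 22 more payments.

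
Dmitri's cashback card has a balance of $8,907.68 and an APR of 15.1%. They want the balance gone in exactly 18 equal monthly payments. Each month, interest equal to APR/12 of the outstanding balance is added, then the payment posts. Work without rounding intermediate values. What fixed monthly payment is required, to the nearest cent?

Monthly rate r = 15.1%/12 = 1.25833% = 0.0125833.
Level-payment amortization: P = B₀·r / (1 − (1+r)^(−n)) = 8907.68·0.0125833 / (1 − 1.01258^(−18)).
Denominator 1 − (1+r)^(−18) = 0.201553074.
P = 112.088 / 0.201553074 ≈ 556.12.

$556.12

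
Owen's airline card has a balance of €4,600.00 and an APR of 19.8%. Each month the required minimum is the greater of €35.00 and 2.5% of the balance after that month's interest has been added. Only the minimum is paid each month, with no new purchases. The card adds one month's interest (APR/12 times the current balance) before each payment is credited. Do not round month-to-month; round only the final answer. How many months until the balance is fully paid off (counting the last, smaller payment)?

199 months

Monthly rate r = 19.8%/12 = 1.65% = 0.0165.
While 2.5% of the post-interest balance exceeds €35.00, each month B ← (B·(1+r))·(1 − 0.025), i.e. B shrinks by the factor (1+r)·0.975 = 0.99109.
This holds for months 1–135. Entering month 136 the balance is €1,373.65; 2.5% of the post-interest balance is now below €35.00, so the flat €35.00 minimum applies from here.
From month 136 a fixed €35.00 at rate r clears €1,373.65 in 64 more payments. Total: 135 + 64 = 199 months.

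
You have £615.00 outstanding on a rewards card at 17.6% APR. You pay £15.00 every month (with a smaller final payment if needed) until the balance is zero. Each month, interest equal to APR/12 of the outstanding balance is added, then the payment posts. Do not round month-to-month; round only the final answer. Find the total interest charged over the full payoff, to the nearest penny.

£332.43

Monthly rate r = 17.6%/12 = 1.46667% = 0.0146667.
Payoff takes n = ⌈−ln(1 − rB₀/P)/ln(1+r)⌉ = ⌈63.161⌉ = 64 payments; the last is £2.43.
Total paid = 63·£15.00 + £2.43 = £947.43.
Total interest = total paid − principal = £947.43 − £615.00 = £332.43.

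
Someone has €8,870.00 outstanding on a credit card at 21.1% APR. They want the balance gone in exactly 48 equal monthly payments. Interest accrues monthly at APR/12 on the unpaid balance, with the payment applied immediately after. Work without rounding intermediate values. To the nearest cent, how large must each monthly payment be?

Monthly rate r = 21.1%/12 = 1.75833% = 0.0175833.
Level-payment amortization: P = B₀·r / (1 − (1+r)^(−n)) = 8870.00·0.0175833 / (1 − 1.01758^(−48)).
Denominator 1 − (1+r)^(−48) = 0.566847614.
P = 155.964 / 0.566847614 ≈ 275.14.

€275.14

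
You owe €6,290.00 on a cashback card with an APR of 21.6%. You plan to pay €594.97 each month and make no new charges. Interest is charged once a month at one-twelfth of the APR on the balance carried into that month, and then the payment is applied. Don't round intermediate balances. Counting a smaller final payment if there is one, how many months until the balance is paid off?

Monthly rate r = 21.6%/12 = 1.8% = 0.018.
Recurrence: B ← B·(1+r) − €594.97.
Month 1: interest €113.22; balance after payment €5,808.25.
Month 2: interest €104.55; balance after payment €5,317.83.
Closed form: n = −ln(1 − rB₀/P)/ln(1+r) = −ln(0.8097)/ln(1.018) ≈ 11.832, so the balance reaches zero during payment 12.

12 payments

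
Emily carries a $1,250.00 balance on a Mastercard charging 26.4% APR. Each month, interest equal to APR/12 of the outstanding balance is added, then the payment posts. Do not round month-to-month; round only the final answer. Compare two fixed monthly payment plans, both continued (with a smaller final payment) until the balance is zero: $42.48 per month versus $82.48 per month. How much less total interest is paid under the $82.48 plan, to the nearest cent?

$497.27

Monthly rate r = 26.4%/12 = 2.2% = 0.022.
At $42.48/mo: n = ⌈−ln(1 − rB₀/P)/ln(1+r)⌉ = 48 payments (last $38.16); total interest = total paid − $1,250.00 = $784.72.
At $82.48/mo: 19 payments (last $52.81); total interest $287.45.
Interest saved = $784.72 − $287.45 = $497.27.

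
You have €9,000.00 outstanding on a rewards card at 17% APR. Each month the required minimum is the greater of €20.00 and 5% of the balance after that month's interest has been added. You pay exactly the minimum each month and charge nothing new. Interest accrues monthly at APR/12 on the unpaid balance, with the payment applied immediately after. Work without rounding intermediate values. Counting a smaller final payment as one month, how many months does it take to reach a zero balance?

108 months

Monthly rate r = 17%/12 = 1.41667% = 0.0141667.
While 5% of the post-interest balance exceeds €20.00, each month B ← (B·(1+r))·(1 − 0.05), i.e. B shrinks by the factor (1+r)·0.95 = 0.96346.
This holds for months 1–85. Entering month 86 the balance is €380.23; 5% of the post-interest balance is now below €20.00, so the flat €20.00 minimum applies from here.
From month 86 a fixed €20.00 at rate r clears €380.23 in 23 more payments. Total: 85 + 23 = 108 months.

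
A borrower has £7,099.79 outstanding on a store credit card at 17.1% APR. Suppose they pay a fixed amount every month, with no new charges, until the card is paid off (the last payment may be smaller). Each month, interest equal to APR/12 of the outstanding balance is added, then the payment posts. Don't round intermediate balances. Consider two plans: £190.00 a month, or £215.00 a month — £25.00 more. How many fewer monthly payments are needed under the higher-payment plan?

9 fewer payments

Monthly rate r = 17.1%/12 = 1.425% = 0.01425.
At £190.00/mo: n = ⌈−ln(1 − rB₀/P)/ln(1+r)⌉ = 54 payments (last £139.95); total interest = total paid − £7,099.79 = £3,110.16.
At £215.00/mo: 45 payments (last £203.31); total interest £2,563.52.
Payments saved = 54 − 45 = 9.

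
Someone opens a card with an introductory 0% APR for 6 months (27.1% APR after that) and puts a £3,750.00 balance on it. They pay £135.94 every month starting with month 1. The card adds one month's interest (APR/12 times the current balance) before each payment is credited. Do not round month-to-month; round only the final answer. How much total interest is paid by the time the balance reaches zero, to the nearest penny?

£1,134.48

Promo months 1–6 at r₀ = 0%/12 = 0; months 7+ at r₁ = 27.1%/12 = 0.0225833.
After month 6 (no interest yet): B = £3,750.00 − 6·£135.94 = £2,934.36.
Then at r₁ with £135.94/mo: n₂ = −ln(1 − r₁·B/P)/ln(1+r₁) ≈ 29.93 → 30 more payments.
Total paid = 35·£135.94 + £126.58 = £4,884.48; interest = £4,884.48 − £3,750.00 = £1,134.48.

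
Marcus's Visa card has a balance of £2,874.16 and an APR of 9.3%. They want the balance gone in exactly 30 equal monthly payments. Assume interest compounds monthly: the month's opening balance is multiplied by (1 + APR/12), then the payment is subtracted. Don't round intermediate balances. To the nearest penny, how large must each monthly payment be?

Monthly rate r = 9.3%/12 = 0.775% = 0.00775.
Level-payment amortization: P = B₀·r / (1 − (1+r)^(−n)) = 2874.16·0.00775 / (1 − 1.00775^(−30)).
Denominator 1 − (1+r)^(−30) = 0.206739562.
P = 22.2747 / 0.206739562 ≈ 107.74.

£107.74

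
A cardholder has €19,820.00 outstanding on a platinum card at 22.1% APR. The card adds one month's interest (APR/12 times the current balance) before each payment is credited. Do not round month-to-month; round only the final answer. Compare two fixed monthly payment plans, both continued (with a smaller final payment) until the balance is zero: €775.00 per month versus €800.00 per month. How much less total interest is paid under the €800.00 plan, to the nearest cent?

Monthly rate r = 22.1%/12 = 1.84167% = 0.0184167.
At €775.00/mo: n = ⌈−ln(1 − rB₀/P)/ln(1+r)⌉ = 35 payments (last €692.06); total interest = total paid − €19,820.00 = €7,222.06.
At €800.00/mo: 34 payments (last €312.39); total interest €6,892.39.
Interest saved = €7,222.06 − €6,892.39 = €329.67.

€329.67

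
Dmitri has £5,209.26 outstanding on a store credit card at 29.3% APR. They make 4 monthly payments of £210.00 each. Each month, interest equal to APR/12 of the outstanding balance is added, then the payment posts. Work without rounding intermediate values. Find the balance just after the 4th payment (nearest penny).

Monthly rate r = 29.3%/12 = 2.44167% = 0.0244167.
Each month: B ← B·(1+r) − £210.00.
Month 1: interest £127.19; balance after payment £5,126.45.
Month 2: interest £125.17; balance after payment £5,041.62.
Month 3: interest £123.10; balance after payment £4,954.72.
Month 4: interest £120.98; balance after payment £4,865.70.

£4,865.70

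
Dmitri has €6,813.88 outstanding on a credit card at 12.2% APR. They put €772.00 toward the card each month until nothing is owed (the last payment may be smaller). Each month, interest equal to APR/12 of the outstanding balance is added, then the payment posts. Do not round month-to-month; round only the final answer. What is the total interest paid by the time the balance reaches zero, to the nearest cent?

Monthly rate r = 12.2%/12 = 1.01667% = 0.0101667.
Payoff takes n = ⌈−ln(1 − rB₀/P)/ln(1+r)⌉ = ⌈9.295⌉ = 10 payments; the last is €228.25.
Total paid = 9·€772.00 + €228.25 = €7,176.25.
Total interest = total paid − principal = €7,176.25 − €6,813.88 = €362.37.

€362.37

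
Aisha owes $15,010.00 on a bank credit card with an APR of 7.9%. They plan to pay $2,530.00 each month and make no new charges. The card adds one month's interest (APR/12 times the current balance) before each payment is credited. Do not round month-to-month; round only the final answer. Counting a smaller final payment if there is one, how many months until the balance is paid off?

7 months

Monthly rate r = 7.9%/12 = 0.658333% = 0.00658333.
Recurrence: B ← B·(1+r) − $2,530.00.
Month 1: interest $98.82; balance after payment $12,578.82.
Month 2: interest $82.81; balance after payment $10,131.63.
Closed form: n = −ln(1 − rB₀/P)/ln(1+r) = −ln(0.96094)/ln(1.00658) ≈ 6.072, so the balance reaches zero during payment 7.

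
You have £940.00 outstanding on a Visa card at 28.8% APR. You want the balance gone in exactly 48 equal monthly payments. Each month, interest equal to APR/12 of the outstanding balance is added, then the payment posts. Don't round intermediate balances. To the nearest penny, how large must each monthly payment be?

£33.19

Monthly rate r = 28.8%/12 = 2.4% = 0.024.
Level-payment amortization: P = B₀·r / (1 − (1+r)^(−n)) = 940.00·0.024 / (1 − 1.024^(−48)).
Denominator 1 − (1+r)^(−48) = 0.679666705.
P = 22.56 / 0.679666705 ≈ 33.19.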